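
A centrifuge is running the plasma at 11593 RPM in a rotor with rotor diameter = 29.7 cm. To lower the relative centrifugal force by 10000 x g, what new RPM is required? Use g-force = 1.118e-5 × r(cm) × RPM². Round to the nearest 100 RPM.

≈ 8600 RPM

r = 29.7 / 2 = 14.85 cm
Current RCF = 1.118 × 10⁻⁵ × 14.85 × (11593)² = 1.118 × 10⁻⁵ × 14.85 × 134,397,649 ≈ 22,313.1 × g
Target RCF = 22,313.1 − 10,000 = 12,313.1 × g
N² = 12,313.1 / (16.6023 × 10⁻⁵) = 74,165,025
N ≈ √74,165,025 ≈ 8,611.9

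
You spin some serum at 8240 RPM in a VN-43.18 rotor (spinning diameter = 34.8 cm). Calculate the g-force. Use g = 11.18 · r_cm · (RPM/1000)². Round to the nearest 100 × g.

RCF ≈ 13200 g

r = 34.8 / 2 = 17.4 cm
RCF = 11.18 × 17.4 × (8.24)² = 11.18 × 17.4 × 67.8976 ≈ 13,208.3 × g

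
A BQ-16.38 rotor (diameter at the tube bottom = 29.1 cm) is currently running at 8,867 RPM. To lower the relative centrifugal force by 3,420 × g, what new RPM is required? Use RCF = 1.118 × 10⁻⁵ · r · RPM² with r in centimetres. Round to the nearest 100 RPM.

r = 29.1 / 2 = 14.55 cm
Current RCF = 1.118 × 10⁻⁵ × 14.55 × (8867)² = 1.118 × 10⁻⁵ × 14.55 × 78,623,689 ≈ 12,789.6 × g
Target RCF = 12,789.6 − 3,420 = 9,369.6 × g
N² = 9,369.6 / (16.2669 × 10⁻⁵) = 57,599,174
N ≈ √57,599,174 ≈ 7,589.4

7600 RPM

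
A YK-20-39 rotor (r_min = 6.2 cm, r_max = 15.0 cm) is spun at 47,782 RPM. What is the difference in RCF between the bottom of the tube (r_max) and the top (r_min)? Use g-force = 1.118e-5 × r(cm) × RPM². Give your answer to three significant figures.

≈ 225000 g

ΔRCF = 1.118 × 10⁻⁵ × (r_max − r_min) × N² = 1.118 × 10⁻⁵ × 8.8 × 2,283,119,524 ≈ 224,622.4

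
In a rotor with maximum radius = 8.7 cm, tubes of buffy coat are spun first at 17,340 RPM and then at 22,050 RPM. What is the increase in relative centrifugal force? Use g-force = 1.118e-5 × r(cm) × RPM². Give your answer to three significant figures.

≈ 18000 ×g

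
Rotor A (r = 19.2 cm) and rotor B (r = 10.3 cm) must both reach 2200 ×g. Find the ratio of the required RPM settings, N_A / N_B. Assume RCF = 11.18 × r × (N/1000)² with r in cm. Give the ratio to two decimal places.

0.73

At fixed RCF, N ∝ 1/√r, so N_A/N_B = √(r_B/r_A) = √(10.3/19.2) = √0.536458 = 0.7324.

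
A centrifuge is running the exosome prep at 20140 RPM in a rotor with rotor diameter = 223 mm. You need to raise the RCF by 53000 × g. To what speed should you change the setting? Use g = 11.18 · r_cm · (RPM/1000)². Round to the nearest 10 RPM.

≈ 28820 RPM

r = 223 mm / 2 = 111.5 mm = 11.15 cm
Current RCF = 11.18 × 11.15 × (20.14)² = 11.18 × 11.15 × 405.6196 ≈ 50,563.3 × g
Target RCF = 50,563.3 + 53,000 = 103,563.3 × g
(N/1000)² = 103,563.3 / 124.657 = 830.7861
N = 1000 × √830.7861 ≈ 28,823.4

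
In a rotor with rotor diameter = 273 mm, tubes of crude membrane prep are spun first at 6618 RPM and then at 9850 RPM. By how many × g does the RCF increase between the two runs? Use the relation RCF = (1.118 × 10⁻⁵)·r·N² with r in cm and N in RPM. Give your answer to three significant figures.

≈ 8120 × g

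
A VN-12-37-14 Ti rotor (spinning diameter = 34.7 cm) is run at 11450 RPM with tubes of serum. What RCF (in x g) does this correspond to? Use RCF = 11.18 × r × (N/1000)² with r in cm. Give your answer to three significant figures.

r = 34.7 / 2 = 17.35 cm
RCF = 11.18 × 17.35 × (11.45)² = 11.18 × 17.35 × 131.1025 ≈ 25,430.3 × g

RCF ≈ 25400 x g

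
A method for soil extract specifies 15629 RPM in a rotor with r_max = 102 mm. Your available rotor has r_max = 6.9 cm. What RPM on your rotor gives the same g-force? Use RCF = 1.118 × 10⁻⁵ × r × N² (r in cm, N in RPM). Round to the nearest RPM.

≈ 19002 RPM

Original rotor: r = 102 mm = 10.2 cm
RCF_original = 1.118 × 10⁻⁵ × 10.2 × (15629)² = 1.118 × 10⁻⁵ × 10.2 × 244,265,641 ≈ 27,855.1 × g
27,855.1 = 1.118 × 10⁻⁵ × 6.9 × N²
N² = 27,855.1 / (7.7142 × 10⁻⁵) = 361,088,642
N ≈ √361,088,642 ≈ 19,002.3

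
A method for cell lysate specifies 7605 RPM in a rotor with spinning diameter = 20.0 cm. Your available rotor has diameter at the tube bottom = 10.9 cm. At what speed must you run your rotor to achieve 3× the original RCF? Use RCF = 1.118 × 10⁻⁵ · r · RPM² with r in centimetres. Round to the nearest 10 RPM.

Original rotor: r = 20.0 / 2 = 10 cm
RCF_original = 1.118 × 10⁻⁵ × 10 × (7605)² = 1.118 × 10⁻⁵ × 10 × 57,836,025 ≈ 6,466.1 × g
Target RCF = 3 × 6,466.1 ≈ 19,398.3 × g
Your rotor: r = 10.9 / 2 = 5.45 cm
19,398.3 = 1.118 × 10⁻⁵ × 5.45 × N²
N² = 19,398.3 / (6.0931 × 10⁻⁵) = 318,365,036
N ≈ √318,365,036 ≈ 17,842.8

≈ 17840 RPM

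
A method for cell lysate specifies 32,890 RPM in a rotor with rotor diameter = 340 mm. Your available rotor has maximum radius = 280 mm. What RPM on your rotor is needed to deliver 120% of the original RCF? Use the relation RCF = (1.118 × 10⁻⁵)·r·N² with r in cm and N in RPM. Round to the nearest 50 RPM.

Original rotor: r = 340 mm / 2 = 170 mm = 17 cm
RCF_original = 1.118 × 10⁻⁵ × 17 × (32890)² = 1.118 × 10⁻⁵ × 17 × 1,081,752,100 ≈ 205,597.8 × g
Target RCF = 1.2 × 205,597.8 ≈ 246,717.4 × g
Your rotor: r = 280 mm = 28.0 cm
246,717.4 = 1.118 × 10⁻⁵ × 28 × N²
N² = 246,717.4 / (31.304 × 10⁻⁵) = 788,133,785
N ≈ √788,133,785 ≈ 28,073.7

≈ 28050 RPM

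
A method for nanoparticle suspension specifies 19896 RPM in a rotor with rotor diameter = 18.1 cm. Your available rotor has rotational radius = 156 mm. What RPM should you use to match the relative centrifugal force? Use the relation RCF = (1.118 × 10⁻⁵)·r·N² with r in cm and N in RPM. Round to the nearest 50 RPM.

15150 RPM

Original rotor: r = 18.1 / 2 = 9.05 cm
RCF_original = 1.118 × 10⁻⁵ × 9.05 × (19896)² = 1.118 × 10⁻⁵ × 9.05 × 395,850,816 ≈ 40,051.8 × g
Your rotor: r = 156 mm = 15.6 cm
40,051.8 = 1.118 × 10⁻⁵ × 15.6 × N²
N² = 40,051.8 / (17.4408 × 10⁻⁵) = 229,644,282
N ≈ √229,644,282 ≈ 15,154.0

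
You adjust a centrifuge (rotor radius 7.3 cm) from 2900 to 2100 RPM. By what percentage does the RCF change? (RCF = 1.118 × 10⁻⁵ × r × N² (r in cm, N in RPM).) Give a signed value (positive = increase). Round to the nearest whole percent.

RCF ∝ N², so the ratio is (2100/2900)² = (0.724138)² = 0.5244.
Change = 0.5244 − 1 = -0.4756 → -47.6%.

-48%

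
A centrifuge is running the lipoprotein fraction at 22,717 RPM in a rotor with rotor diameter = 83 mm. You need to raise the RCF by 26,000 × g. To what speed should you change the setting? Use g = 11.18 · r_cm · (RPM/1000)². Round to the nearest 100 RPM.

≈ 32800 RPM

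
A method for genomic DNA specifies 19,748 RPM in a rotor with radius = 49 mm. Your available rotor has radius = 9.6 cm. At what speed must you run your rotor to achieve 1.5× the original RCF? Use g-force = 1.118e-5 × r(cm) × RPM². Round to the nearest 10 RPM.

Original rotor: r = 49 mm = 4.9 cm
RCF_original = 1.118 × 10⁻⁵ × 4.9 × (19748)² = 1.118 × 10⁻⁵ × 4.9 × 389,983,504 ≈ 21,364.1 × g
Target RCF = 1.5 × 21,364.1 ≈ 32,046.1 × g
32,046.1 = 1.118 × 10⁻⁵ × 9.6 × N²
N² = 32,046.1 / (10.7328 × 10⁻⁵) = 298,580,985
N ≈ √298,580,985 ≈ 17,279.5

17280 RPM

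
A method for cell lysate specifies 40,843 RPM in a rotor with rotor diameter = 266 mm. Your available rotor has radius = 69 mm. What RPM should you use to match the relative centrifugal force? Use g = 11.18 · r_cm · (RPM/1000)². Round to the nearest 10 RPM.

56700 RPM

Original rotor: r = 266 mm / 2 = 133 mm = 13.3 cm
RCF_original = 11.18 × 13.3 × (40.843)² = 11.18 × 13.3 × 1,668.150649 ≈ 248,044 × g
Your rotor: r = 69 mm = 6.9 cm
248,044 = 11.18 × 6.9 × (N/1000)²
(N/1000)² = 248,044 / 77.142 = 3215.421
N = 1000 × √3215.421 ≈ 56,704.7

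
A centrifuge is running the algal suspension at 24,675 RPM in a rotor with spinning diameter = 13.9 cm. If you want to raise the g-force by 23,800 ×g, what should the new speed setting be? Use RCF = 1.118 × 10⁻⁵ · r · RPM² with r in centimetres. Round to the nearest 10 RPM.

r = 13.9 / 2 = 6.95 cm
Current RCF = 1.118 × 10⁻⁵ × 6.95 × (24675)² = 1.118 × 10⁻⁵ × 6.95 × 608,855,625 ≈ 47,308.7 × g
Target RCF = 47,308.7 + 23,800 = 71,108.7 × g
N² = 71,108.7 / (7.7701 × 10⁻⁵) = 915,158,106
N ≈ √915,158,106 ≈ 30,251.6

≈ 30250 RPM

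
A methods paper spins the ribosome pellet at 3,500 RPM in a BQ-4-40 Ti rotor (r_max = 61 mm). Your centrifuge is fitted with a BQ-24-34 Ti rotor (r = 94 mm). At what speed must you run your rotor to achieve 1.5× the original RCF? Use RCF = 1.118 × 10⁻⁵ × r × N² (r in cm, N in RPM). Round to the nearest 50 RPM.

Original rotor: r = 61 mm = 6.1 cm
RCF = 1.118 × 10⁻⁵ × r × N²
RCF_original = 1.118 × 10⁻⁵ × 6.1 × (3500)² = 1.118 × 10⁻⁵ × 6.1 × 12,250,000 ≈ 835.4 × g
Target RCF = 1.5 × 835.4 ≈ 1,253.1 × g
Your rotor: r = 94 mm = 9.4 cm
1,253.1 = 1.118 × 10⁻⁵ × 9.4 × N²
N² = 1,253.1 / (10.5092 × 10⁻⁵) = 11,923,838
N ≈ √11,923,838 ≈ 3,453.1

≈ 3450 RPM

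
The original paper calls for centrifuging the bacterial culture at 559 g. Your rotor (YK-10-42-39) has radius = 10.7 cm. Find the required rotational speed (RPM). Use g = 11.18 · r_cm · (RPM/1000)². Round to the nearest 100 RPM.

559 = 11.18 × 10.7 × (N/1000)²
(N/1000)² = 559 / 119.626 = 4.672897
N = 1000 × √4.672897 ≈ 2,161.7

≈ 2200 RPM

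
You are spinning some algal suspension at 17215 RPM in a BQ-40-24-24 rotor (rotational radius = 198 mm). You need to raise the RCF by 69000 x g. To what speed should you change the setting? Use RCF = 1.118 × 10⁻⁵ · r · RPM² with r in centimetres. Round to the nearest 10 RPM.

N₂ ≈ 24660 RPM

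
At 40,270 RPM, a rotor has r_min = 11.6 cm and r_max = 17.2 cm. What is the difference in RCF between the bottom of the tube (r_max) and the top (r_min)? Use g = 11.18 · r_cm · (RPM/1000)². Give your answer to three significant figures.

≈ 102000 × g

RCF_max = 11.18 × 17.2 × (40.27)² = 11.18 × 17.2 × 1,621.6729 ≈ 311,841.2 × g
RCF_min = 11.18 × 11.6 × (40.27)² = 11.18 × 11.6 × 1,621.6729 ≈ 210,311.5 × g
ΔRCF = 311,841.2 − 210,311.5 = 101,529.7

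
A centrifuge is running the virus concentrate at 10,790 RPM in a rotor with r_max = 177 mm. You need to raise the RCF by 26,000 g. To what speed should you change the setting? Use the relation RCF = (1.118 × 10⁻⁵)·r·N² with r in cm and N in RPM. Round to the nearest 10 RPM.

15740 RPM

r = 177 mm = 17.7 cm
Current RCF = 1.118 × 10⁻⁵ × 17.7 × (10790)² = 1.118 × 10⁻⁵ × 17.7 × 116,424,100 ≈ 23,038.7 × g
Target RCF = 23,038.7 + 26,000 = 49,038.7 × g
N² = 49,038.7 / (19.7886 × 10⁻⁵) = 247,812,882
N ≈ √247,812,882 ≈ 15,742.1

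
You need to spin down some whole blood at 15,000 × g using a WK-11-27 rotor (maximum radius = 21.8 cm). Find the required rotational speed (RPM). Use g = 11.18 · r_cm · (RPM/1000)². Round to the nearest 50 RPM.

≈ 7850 RPM

RCF = 11.18 × r × (N/1000)²
15,000 = 11.18 × 21.8 × (N/1000)²
(N/1000)² = 15,000 / 243.724 = 61.54503
N = 1000 × √61.54503 ≈ 7,845.1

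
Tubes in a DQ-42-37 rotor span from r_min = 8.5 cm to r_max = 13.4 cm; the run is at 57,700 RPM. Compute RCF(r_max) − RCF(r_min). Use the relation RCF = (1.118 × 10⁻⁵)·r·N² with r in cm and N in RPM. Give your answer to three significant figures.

≈ 182000 g

RCF_max = 1.118 × 10⁻⁵ × 13.4 × (57700)² = 1.118 × 10⁻⁵ × 13.4 × 3,329,290,000 ≈ 498,767.6 × g
RCF_min = 1.118 × 10⁻⁵ × 8.5 × (57700)² = 1.118 × 10⁻⁵ × 8.5 × 3,329,290,000 ≈ 316,382.4 × g
ΔRCF = 498,767.6 − 316,382.4 = 182,385.2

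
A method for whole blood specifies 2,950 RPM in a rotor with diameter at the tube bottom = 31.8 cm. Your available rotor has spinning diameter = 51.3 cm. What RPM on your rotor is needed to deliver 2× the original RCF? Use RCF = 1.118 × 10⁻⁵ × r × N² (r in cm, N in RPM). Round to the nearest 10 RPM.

Original rotor: r = 31.8 / 2 = 15.9 cm
RCF_original = 1.118 × 10⁻⁵ × 15.9 × (2950)² = 1.118 × 10⁻⁵ × 15.9 × 8,702,500 ≈ 1,547 × g
Target RCF = 2 × 1,547 ≈ 3,094 × g
Your rotor: r = 51.3 / 2 = 25.65 cm
3,094 = 1.118 × 10⁻⁵ × 25.65 × N²
N² = 3,094 / (28.6767 × 10⁻⁵) = 10,789,247
N ≈ √10,789,247 ≈ 3,284.7

≈ 3280 RPM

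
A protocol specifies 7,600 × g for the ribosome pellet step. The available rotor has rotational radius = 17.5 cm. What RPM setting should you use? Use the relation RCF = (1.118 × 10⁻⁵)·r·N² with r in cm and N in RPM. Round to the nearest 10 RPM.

7,600 = 1.118 × 10⁻⁵ × 17.5 × N²
N² = 7,600 / (19.565 × 10⁻⁵) = 38,844,876
N ≈ √38,844,876 ≈ 6,232.6

N ≈ 6230 RPM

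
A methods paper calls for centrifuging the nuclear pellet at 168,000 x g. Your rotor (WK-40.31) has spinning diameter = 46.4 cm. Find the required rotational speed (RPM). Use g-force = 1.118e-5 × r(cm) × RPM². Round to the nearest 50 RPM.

25450 RPM

r = 46.4 / 2 = 23.2 cm
RCF = 1.118 × 10⁻⁵ × r × N²
168,000 = 1.118 × 10⁻⁵ × 23.2 × N²
N² = 168,000 / (25.9376 × 10⁻⁵) = 647,708,346
N ≈ √647,708,346 ≈ 25,450.1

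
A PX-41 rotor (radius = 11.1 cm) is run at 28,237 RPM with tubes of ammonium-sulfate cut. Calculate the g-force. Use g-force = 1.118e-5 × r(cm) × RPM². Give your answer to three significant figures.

≈ 98900 ×g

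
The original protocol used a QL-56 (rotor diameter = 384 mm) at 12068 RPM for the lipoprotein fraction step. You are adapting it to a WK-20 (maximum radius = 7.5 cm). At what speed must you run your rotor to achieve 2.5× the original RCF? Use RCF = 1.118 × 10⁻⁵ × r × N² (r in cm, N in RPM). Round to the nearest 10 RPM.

Original rotor: r = 384 mm / 2 = 192 mm = 19.2 cm
RCF_original = 1.118 × 10⁻⁵ × 19.2 × (12068)² = 1.118 × 10⁻⁵ × 19.2 × 145,636,624 ≈ 31,261.8 × g
Target RCF = 2.5 × 31,261.8 ≈ 78,154.5 × g
78,154.5 = 1.118 × 10⁻⁵ × 7.5 × N²
N² = 78,154.5 / (8.385 × 10⁻⁵) = 932,075,134
N ≈ √932,075,134 ≈ 30,529.9

≈ 30530 RPM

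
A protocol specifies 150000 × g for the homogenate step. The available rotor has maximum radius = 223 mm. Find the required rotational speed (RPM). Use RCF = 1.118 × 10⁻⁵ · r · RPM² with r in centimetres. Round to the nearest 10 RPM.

r = 223 mm = 22.3 cm
RCF = 1.118 × 10⁻⁵ × r × N²
150,000 = 1.118 × 10⁻⁵ × 22.3 × N²
N² = 150,000 / (24.9314 × 10⁻⁵) = 601,650,930
N ≈ √601,650,930 ≈ 24,528.6

N ≈ 24530 RPM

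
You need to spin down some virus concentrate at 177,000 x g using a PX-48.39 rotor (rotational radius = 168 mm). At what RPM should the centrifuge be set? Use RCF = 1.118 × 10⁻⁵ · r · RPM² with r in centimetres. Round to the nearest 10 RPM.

30700 RPM

r = 168 mm = 16.8 cm
RCF = 1.118 × 10⁻⁵ × r × N²
177,000 = 1.118 × 10⁻⁵ × 16.8 × N²
N² = 177,000 / (18.7824 × 10⁻⁵) = 942,371,582
N ≈ √942,371,582 ≈ 30,698.1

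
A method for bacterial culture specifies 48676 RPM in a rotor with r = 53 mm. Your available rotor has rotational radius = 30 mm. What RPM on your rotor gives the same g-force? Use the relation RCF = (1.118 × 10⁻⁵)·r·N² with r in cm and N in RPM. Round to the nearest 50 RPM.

64700 RPM

Original rotor: r = 53 mm = 5.3 cm
RCF_original = 1.118 × 10⁻⁵ × 5.3 × (48676)² = 1.118 × 10⁻⁵ × 5.3 × 2,369,352,976 ≈ 140,393.6 × g
Your rotor: r = 30 mm = 3.0 cm
140,393.6 = 1.118 × 10⁻⁵ × 3 × N²
N² = 140,393.6 / (3.354 × 10⁻⁵) = 4,185,855,695
N ≈ √4,185,855,695 ≈ 64,698.2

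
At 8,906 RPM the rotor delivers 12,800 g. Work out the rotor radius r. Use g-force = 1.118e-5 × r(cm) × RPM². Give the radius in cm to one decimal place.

14.4 cm

12800 = 1.118 × 10⁻⁵ × r × (8906)²
r = 12800 / (1.118 × 10⁻⁵ × 79,316,836) = 12800 / 886.7622 ≈ 14.435 cm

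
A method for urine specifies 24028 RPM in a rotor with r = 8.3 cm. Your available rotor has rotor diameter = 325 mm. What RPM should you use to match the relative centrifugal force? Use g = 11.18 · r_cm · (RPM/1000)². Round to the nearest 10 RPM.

RCF = 11.18 × r × (N/1000)²
RCF_original = 11.18 × 8.3 × (24.028)² = 11.18 × 8.3 × 577.344784 ≈ 53,574.1 × g
Your rotor: r = 325 mm / 2 = 162.5 mm = 16.25 cm
53,574.1 = 11.18 × 16.25 × (N/1000)²
(N/1000)² = 53,574.1 / 181.675 = 294.8898
N = 1000 × √294.8898 ≈ 17,172.4

≈ 17170 RPM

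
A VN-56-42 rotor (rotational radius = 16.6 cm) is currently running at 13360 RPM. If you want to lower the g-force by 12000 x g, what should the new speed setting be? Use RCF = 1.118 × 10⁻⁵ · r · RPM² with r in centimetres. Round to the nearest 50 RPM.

Current RCF = 1.118 × 10⁻⁵ × 16.6 × (13360)² = 1.118 × 10⁻⁵ × 16.6 × 178,489,600 ≈ 33,125.5 × g
Target RCF = 33,125.5 − 12,000 = 21,125.5 × g
N² = 21,125.5 / (18.5588 × 10⁻⁵) = 113,830,097
N ≈ √113,830,097 ≈ 10,669.1

10650 RPM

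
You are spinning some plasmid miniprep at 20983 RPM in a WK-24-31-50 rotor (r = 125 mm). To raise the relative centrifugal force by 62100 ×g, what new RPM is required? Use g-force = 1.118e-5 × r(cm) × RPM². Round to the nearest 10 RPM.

≈ 29740 RPM

r = 125 mm = 12.5 cm
Current RCF = 1.118 × 10⁻⁵ × 12.5 × (20983)² = 1.118 × 10⁻⁵ × 12.5 × 440,286,289 ≈ 61,530 × g
Target RCF = 61,530 + 62,100 = 123,630 × g
N² = 123,630 / (13.975 × 10⁻⁵) = 884,651,163
N ≈ √884,651,163 ≈ 29,743.1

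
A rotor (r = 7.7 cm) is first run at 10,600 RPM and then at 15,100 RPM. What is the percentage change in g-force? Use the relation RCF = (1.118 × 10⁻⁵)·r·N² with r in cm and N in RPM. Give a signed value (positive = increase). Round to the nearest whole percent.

+103%

RCF ∝ N², so the ratio is (15100/10600)² = (1.424528)² = 2.0293.
Change = 2.0293 − 1 = +1.0293 → +102.9%.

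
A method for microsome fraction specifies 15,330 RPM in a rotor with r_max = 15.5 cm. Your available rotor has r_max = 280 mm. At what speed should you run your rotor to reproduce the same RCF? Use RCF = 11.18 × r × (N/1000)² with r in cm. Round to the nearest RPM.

RCF_original = 11.18 × 15.5 × (15.33)² = 11.18 × 15.5 × 235.0089 ≈ 40,724.7 × g
Your rotor: r = 280 mm = 28.0 cm
40,724.7 = 11.18 × 28 × (N/1000)²
(N/1000)² = 40,724.7 / 313.04 = 130.0942
N = 1000 × √130.0942 ≈ 11,405.9

≈ 11406 RPM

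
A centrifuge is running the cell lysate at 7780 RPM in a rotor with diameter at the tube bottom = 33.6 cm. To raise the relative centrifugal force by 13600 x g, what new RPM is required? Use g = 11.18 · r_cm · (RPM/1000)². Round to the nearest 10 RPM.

r = 33.6 / 2 = 16.8 cm
Current RCF = 11.18 × 16.8 × (7.78)² = 11.18 × 16.8 × 60.5284 ≈ 11,368.7 × g
Target RCF = 11,368.7 + 13,600 = 24,968.7 × g
(N/1000)² = 24,968.7 / 187.824 = 132.9367
N = 1000 × √132.9367 ≈ 11,529.8

≈ 11530 RPM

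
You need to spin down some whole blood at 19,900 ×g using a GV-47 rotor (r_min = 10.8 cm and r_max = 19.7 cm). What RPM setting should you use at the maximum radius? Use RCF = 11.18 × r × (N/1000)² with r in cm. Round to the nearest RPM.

Use r_max = 19.7 cm.
RCF = 11.18 × r × (N/1000)²
19,900 = 11.18 × 19.7 × (N/1000)²
(N/1000)² = 19,900 / 220.246 = 90.35351
N = 1000 × √90.35351 ≈ 9,505.4

9505 RPM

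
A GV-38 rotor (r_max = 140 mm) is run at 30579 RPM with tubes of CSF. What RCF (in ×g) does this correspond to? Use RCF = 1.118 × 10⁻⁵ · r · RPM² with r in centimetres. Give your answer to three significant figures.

146000 ×g

r = 140 mm = 14.0 cm
RCF = 1.118 × 10⁻⁵ × 14 × (30579)² = 1.118 × 10⁻⁵ × 14 × 935,075,241 ≈ 146,358 × g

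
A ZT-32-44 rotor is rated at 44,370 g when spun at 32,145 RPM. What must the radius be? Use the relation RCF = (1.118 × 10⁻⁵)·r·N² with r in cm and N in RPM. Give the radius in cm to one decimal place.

44370 = 1.118 × 10⁻⁵ × r × (32145)²
r = 44370 / (1.118 × 10⁻⁵ × 1,033,301,025) = 44370 / 11552.31 ≈ 3.841 cm

≈ 3.8 cm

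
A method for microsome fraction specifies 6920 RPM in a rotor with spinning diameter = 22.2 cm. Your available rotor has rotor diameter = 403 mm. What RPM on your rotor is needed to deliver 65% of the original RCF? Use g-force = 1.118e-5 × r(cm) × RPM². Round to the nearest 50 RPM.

Original rotor: r = 22.2 / 2 = 11.1 cm
RCF_original = 1.118 × 10⁻⁵ × 11.1 × (6920)² = 1.118 × 10⁻⁵ × 11.1 × 47,886,400 ≈ 5,942.6 × g
Target RCF = 0.65 × 5,942.6 ≈ 3,862.7 × g
Your rotor: r = 403 mm / 2 = 201.5 mm = 20.15 cm
3,862.7 = 1.118 × 10⁻⁵ × 20.15 × N²
N² = 3,862.7 / (22.5277 × 10⁻⁵) = 17,146,446
N ≈ √17,146,446 ≈ 4,140.8

≈ 4150 RPM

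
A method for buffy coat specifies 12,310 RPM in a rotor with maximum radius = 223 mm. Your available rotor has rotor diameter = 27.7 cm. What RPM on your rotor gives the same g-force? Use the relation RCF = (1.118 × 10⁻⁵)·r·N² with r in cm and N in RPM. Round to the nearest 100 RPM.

15600 RPM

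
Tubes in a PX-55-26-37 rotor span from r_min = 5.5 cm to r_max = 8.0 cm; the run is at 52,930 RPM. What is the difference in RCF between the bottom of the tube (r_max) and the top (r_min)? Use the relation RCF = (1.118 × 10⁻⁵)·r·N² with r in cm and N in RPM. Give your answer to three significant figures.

ΔRCF = 1.118 × 10⁻⁵ × (r_max − r_min) × N² = 1.118 × 10⁻⁵ × 2.5 × 2,801,584,900 ≈ 78,304.3

78300 g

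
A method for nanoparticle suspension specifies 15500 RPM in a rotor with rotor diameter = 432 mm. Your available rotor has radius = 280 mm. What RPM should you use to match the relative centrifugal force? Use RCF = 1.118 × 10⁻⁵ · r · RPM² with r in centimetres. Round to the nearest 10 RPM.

Original rotor: r = 432 mm / 2 = 216 mm = 21.6 cm
RCF_original = 1.118 × 10⁻⁵ × 21.6 × (15500)² = 1.118 × 10⁻⁵ × 21.6 × 240,250,000 ≈ 58,017.5 × g
Your rotor: r = 280 mm = 28.0 cm
58,017.5 = 1.118 × 10⁻⁵ × 28 × N²
N² = 58,017.5 / (31.304 × 10⁻⁵) = 185,335,740
N ≈ √185,335,740 ≈ 13,613.8

≈ 13610 RPM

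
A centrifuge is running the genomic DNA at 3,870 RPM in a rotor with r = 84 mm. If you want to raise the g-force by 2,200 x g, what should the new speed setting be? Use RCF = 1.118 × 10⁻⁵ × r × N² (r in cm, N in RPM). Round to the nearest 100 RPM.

6200 RPM

r = 84 mm = 8.4 cm
Current RCF = 1.118 × 10⁻⁵ × 8.4 × (3870)² = 1.118 × 10⁻⁵ × 8.4 × 14,976,900 ≈ 1,406.5 × g
Target RCF = 1,406.5 + 2,200 = 3,606.5 × g
N² = 3,606.5 / (9.3912 × 10⁻⁵) = 38,402,973
N ≈ √38,402,973 ≈ 6,197.0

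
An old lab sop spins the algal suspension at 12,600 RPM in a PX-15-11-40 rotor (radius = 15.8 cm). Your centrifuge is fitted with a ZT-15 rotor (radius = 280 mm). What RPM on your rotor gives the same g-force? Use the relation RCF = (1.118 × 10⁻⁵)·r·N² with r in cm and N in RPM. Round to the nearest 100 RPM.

≈ 9500 RPM

RCF_original = 1.118 × 10⁻⁵ × 15.8 × (12600)² = 1.118 × 10⁻⁵ × 15.8 × 158,760,000 ≈ 28,044 × g
Your rotor: r = 280 mm = 28.0 cm
28,044 = 1.118 × 10⁻⁵ × 28 × N²
N² = 28,044 / (31.304 × 10⁻⁵) = 89,585,995
N ≈ √89,585,995 ≈ 9,465.0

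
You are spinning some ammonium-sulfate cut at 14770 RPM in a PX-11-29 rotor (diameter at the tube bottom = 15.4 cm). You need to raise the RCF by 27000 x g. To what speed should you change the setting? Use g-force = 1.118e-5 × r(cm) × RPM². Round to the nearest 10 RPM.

r = 15.4 / 2 = 7.7 cm
Current RCF = 1.118 × 10⁻⁵ × 7.7 × (14770)² = 1.118 × 10⁻⁵ × 7.7 × 218,152,900 ≈ 18,779.9 × g
Target RCF = 18,779.9 + 27,000 = 45,779.9 × g
N² = 45,779.9 / (8.6086 × 10⁻⁵) = 531,792,626
N ≈ √531,792,626 ≈ 23,060.6

N₂ ≈ 23060 RPM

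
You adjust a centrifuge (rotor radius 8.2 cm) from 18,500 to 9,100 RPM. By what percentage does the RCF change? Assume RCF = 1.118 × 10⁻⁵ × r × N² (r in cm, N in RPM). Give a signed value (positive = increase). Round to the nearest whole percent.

-76%

RCF ∝ N², so the ratio is (9100/18500)² = (0.491892)² = 0.2420.
Change = 0.2420 − 1 = -0.7580 → -75.8%.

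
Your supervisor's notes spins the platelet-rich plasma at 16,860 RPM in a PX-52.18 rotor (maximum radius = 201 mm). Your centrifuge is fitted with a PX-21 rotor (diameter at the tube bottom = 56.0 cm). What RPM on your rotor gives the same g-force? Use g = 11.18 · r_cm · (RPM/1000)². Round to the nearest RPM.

Original rotor: r = 201 mm = 20.1 cm
RCF = 11.18 × r × (N/1000)²
RCF_original = 11.18 × 20.1 × (16.86)² = 11.18 × 20.1 × 284.2596 ≈ 63,878.2 × g
Your rotor: r = 56.0 / 2 = 28 cm
63,878.2 = 11.18 × 28 × (N/1000)²
(N/1000)² = 63,878.2 / 313.04 = 204.0576
N = 1000 × √204.0576 ≈ 14,284.9

≈ 14285 RPM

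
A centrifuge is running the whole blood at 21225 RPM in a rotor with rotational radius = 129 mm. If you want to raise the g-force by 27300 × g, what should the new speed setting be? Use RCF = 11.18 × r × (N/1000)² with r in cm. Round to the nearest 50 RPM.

≈ 25300 RPM

r = 129 mm = 12.9 cm
Current RCF = 11.18 × 12.9 × (21.225)² = 11.18 × 12.9 × 450.500625 ≈ 64,972.1 × g
Target RCF = 64,972.1 + 27,300 = 92,272.1 × g
(N/1000)² = 92,272.1 / 144.222 = 639.7921
N = 1000 × √639.7921 ≈ 25,294.1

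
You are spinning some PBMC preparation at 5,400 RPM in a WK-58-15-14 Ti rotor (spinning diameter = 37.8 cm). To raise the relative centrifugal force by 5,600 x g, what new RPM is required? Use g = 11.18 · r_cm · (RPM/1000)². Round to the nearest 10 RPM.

r = 37.8 / 2 = 18.9 cm
Current RCF = 11.18 × 18.9 × (5.4)² = 11.18 × 18.9 × 29.16 ≈ 6,161.6 × g
Target RCF = 6,161.6 + 5,600 = 11,761.6 × g
(N/1000)² = 11,761.6 / 211.302 = 55.66251
N = 1000 × √55.66251 ≈ 7,460.7

≈ 7460 RPM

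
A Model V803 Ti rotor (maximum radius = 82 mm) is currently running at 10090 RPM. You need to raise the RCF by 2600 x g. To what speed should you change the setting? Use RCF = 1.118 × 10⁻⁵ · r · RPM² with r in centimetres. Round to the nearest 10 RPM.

r = 82 mm = 8.2 cm
Current RCF = 1.118 × 10⁻⁵ × 8.2 × (10090)² = 1.118 × 10⁻⁵ × 8.2 × 101,808,100 ≈ 9,333.4 × g
Target RCF = 9,333.4 + 2,600 = 11,933.4 × g
N² = 11,933.4 / (9.1676 × 10⁻⁵) = 130,169,292
N ≈ √130,169,292 ≈ 11,409.2

N₂ ≈ 11410 RPM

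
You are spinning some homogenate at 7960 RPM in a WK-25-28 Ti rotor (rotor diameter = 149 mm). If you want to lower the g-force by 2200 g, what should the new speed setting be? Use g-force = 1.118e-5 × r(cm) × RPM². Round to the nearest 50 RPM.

N₂ ≈ 6100 RPM

r = 149 mm / 2 = 74.5 mm = 7.45 cm
Current RCF = 1.118 × 10⁻⁵ × 7.45 × (7960)² = 1.118 × 10⁻⁵ × 7.45 × 63,361,600 ≈ 5,277.5 × g
Target RCF = 5,277.5 − 2,200 = 3,077.5 × g
N² = 3,077.5 / (8.3291 × 10⁻⁵) = 36,948,770
N ≈ √36,948,770 ≈ 6,078.5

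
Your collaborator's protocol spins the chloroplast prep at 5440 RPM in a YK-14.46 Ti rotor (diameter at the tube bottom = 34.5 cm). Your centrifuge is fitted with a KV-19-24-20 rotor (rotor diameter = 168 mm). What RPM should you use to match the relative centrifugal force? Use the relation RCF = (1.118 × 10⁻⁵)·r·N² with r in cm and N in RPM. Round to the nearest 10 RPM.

Original rotor: r = 34.5 / 2 = 17.25 cm
RCF_original = 1.118 × 10⁻⁵ × 17.25 × (5440)² = 1.118 × 10⁻⁵ × 17.25 × 29,593,600 ≈ 5,707.3 × g
Your rotor: r = 168 mm / 2 = 84 mm = 8.4 cm
5,707.3 = 1.118 × 10⁻⁵ × 8.4 × N²
N² = 5,707.3 / (9.3912 × 10⁻⁵) = 60,772,851
N ≈ √60,772,851 ≈ 7,795.7

≈ 7800 RPM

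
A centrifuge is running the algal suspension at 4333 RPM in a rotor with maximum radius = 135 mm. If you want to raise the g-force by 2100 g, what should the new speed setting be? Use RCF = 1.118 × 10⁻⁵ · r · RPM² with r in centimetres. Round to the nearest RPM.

N₂ ≈ 5717 RPM

r = 135 mm = 13.5 cm
Current RCF = 1.118 × 10⁻⁵ × 13.5 × (4333)² = 1.118 × 10⁻⁵ × 13.5 × 18,774,889 ≈ 2,833.7 × g
Target RCF = 2,833.7 + 2,100 = 4,933.7 × g
N² = 4,933.7 / (15.093 × 10⁻⁵) = 32,688,664
N ≈ √32,688,664 ≈ 5,717.4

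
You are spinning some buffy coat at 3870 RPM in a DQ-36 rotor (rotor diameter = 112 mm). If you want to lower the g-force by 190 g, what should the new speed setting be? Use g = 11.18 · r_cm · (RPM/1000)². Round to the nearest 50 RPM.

r = 112 mm / 2 = 56 mm = 5.6 cm
Current RCF = 11.18 × 5.6 × (3.87)² = 11.18 × 5.6 × 14.9769 ≈ 937.7 × g
Target RCF = 937.7 − 190 = 747.7 × g
(N/1000)² = 747.7 / 62.608 = 11.94256
N = 1000 × √11.94256 ≈ 3,455.8

3450 RPM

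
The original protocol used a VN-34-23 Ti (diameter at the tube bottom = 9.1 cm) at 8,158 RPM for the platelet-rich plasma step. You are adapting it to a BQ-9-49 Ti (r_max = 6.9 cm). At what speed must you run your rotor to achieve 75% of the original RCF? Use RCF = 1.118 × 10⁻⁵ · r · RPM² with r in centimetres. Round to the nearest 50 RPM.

≈ 5750 RPM

Original rotor: r = 9.1 / 2 = 4.55 cm
RCF_original = 1.118 × 10⁻⁵ × 4.55 × (8158)² = 1.118 × 10⁻⁵ × 4.55 × 66,552,964 ≈ 3,385.5 × g
Target RCF = 0.75 × 3,385.5 ≈ 2,539.1 × g
2,539.1 = 1.118 × 10⁻⁵ × 6.9 × N²
N² = 2,539.1 / (7.7142 × 10⁻⁵) = 32,914,625
N ≈ √32,914,625 ≈ 5,737.1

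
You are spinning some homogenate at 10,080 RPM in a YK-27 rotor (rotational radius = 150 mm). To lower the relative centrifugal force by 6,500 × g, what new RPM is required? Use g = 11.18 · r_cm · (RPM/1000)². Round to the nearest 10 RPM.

r = 150 mm = 15.0 cm
Current RCF = 11.18 × 15 × (10.08)² = 11.18 × 15 × 101.6064 ≈ 17,039.4 × g
Target RCF = 17,039.4 − 6,500 = 10,539.4 × g
(N/1000)² = 10,539.4 / 167.7 = 62.84675
N = 1000 × √62.84675 ≈ 7,927.6

≈ 7930 RPM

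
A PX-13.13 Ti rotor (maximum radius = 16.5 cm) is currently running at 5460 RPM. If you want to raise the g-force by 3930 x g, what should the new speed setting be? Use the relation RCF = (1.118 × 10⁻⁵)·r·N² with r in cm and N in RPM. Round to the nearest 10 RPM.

Current RCF = 1.118 × 10⁻⁵ × 16.5 × (5460)² = 1.118 × 10⁻⁵ × 16.5 × 29,811,600 ≈ 5,499.3 × g
Target RCF = 5,499.3 + 3,930 = 9,429.3 × g
N² = 9,429.3 / (18.447 × 10⁻⁵) = 51,115,629
N ≈ √51,115,629 ≈ 7,149.5

N₂ ≈ 7150 RPM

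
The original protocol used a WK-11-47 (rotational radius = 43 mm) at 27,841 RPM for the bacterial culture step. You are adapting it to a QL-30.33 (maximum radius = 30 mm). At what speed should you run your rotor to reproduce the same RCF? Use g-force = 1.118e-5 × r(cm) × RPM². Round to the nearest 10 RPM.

33330 RPM

Original rotor: r = 43 mm = 4.3 cm
RCF_original = 1.118 × 10⁻⁵ × 4.3 × (27841)² = 1.118 × 10⁻⁵ × 4.3 × 775,121,281 ≈ 37,263.2 × g
Your rotor: r = 30 mm = 3.0 cm
37,263.2 = 1.118 × 10⁻⁵ × 3 × N²
N² = 37,263.2 / (3.354 × 10⁻⁵) = 1,111,007,752
N ≈ √1,111,007,752 ≈ 33,331.8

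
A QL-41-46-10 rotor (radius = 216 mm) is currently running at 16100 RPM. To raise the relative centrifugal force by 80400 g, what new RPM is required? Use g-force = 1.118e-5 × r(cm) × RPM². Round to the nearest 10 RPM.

r = 216 mm = 21.6 cm
Current RCF = 1.118 × 10⁻⁵ × 21.6 × (16100)² = 1.118 × 10⁻⁵ × 21.6 × 259,210,000 ≈ 62,596.1 × g
Target RCF = 62,596.1 + 80,400 = 142,996.1 × g
N² = 142,996.1 / (24.1488 × 10⁻⁵) = 592,145,780
N ≈ √592,145,780 ≈ 24,334.0

N₂ ≈ 24330 RPM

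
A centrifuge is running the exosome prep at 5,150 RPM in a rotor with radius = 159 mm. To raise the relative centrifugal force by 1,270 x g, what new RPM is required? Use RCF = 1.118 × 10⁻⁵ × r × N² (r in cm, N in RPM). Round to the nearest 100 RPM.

5800 RPM

r = 159 mm = 15.9 cm
Current RCF = 1.118 × 10⁻⁵ × 15.9 × (5150)² = 1.118 × 10⁻⁵ × 15.9 × 26,522,500 ≈ 4,714.7 × g
Target RCF = 4,714.7 + 1,270 = 5,984.7 × g
N² = 5,984.7 / (17.7762 × 10⁻⁵) = 33,666,925
N ≈ √33,666,925 ≈ 5,802.3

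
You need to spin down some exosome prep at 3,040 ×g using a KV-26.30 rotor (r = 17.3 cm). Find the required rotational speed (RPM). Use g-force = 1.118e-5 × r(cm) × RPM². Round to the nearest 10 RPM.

3960 RPM

RCF = 1.118 × 10⁻⁵ × r × N²
3,040 = 1.118 × 10⁻⁵ × 17.3 × N²
N² = 3,040 / (19.3414 × 10⁻⁵) = 15,717,580
N ≈ √15,717,580 ≈ 3,964.5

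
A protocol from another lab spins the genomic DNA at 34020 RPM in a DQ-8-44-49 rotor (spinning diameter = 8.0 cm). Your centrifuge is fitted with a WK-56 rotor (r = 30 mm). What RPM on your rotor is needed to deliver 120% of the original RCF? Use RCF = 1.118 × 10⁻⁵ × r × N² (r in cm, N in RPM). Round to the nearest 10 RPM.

Original rotor: r = 8.0 / 2 = 4 cm
RCF_original = 1.118 × 10⁻⁵ × 4 × (34020)² = 1.118 × 10⁻⁵ × 4 × 1,157,360,400 ≈ 51,757.2 × g
Target RCF = 1.2 × 51,757.2 ≈ 62,108.6 × g
Your rotor: r = 30 mm = 3.0 cm
62,108.6 = 1.118 × 10⁻⁵ × 3 × N²
N² = 62,108.6 / (3.354 × 10⁻⁵) = 1,851,776,983
N ≈ √1,851,776,983 ≈ 43,032.3

≈ 43030 RPM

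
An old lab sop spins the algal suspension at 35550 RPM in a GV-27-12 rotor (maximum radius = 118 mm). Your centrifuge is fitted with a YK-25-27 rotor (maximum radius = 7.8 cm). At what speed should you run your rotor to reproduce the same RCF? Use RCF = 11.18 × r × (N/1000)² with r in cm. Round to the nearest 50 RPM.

Original rotor: r = 118 mm = 11.8 cm
RCF_original = 11.18 × 11.8 × (35.55)² = 11.18 × 11.8 × 1,263.8025 ≈ 166,725.9 × g
166,725.9 = 11.18 × 7.8 × (N/1000)²
(N/1000)² = 166,725.9 / 87.204 = 1911.907
N = 1000 × √1911.907 ≈ 43,725.4

43750 RPM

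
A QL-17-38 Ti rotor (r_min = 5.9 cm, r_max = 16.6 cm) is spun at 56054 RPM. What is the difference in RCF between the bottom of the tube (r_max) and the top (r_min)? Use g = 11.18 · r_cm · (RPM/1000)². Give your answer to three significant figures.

≈ 376000 g

ΔRCF = 11.18 × (r_max − r_min) × (N/1000)² = 11.18 × 10.7 × 3,142.050916 ≈ 375,871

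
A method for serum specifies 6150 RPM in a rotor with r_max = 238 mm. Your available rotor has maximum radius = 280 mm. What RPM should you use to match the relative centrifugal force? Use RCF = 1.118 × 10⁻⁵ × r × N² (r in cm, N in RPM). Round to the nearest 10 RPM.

Original rotor: r = 238 mm = 23.8 cm
RCF = 1.118 × 10⁻⁵ × r × N²
RCF_original = 1.118 × 10⁻⁵ × 23.8 × (6150)² = 1.118 × 10⁻⁵ × 23.8 × 37,822,500 ≈ 10,064 × g
Your rotor: r = 280 mm = 28.0 cm
10,064 = 1.118 × 10⁻⁵ × 28 × N²
N² = 10,064 / (31.304 × 10⁻⁵) = 32,149,246
N ≈ √32,149,246 ≈ 5,670.0

5670 RPM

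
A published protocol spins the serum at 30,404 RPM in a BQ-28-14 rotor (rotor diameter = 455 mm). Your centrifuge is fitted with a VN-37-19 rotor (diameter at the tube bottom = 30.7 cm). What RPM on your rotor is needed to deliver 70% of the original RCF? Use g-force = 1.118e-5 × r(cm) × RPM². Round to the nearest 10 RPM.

≈ 30970 RPM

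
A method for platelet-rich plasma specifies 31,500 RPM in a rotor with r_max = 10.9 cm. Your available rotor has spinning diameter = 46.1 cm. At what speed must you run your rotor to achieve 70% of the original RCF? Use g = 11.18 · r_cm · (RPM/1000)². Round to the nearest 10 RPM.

≈ 18120 RPM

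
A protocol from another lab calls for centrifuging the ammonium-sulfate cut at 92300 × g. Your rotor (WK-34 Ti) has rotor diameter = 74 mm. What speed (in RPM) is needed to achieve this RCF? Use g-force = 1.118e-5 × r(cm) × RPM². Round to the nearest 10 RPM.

≈ 47240 RPM

r = 74 mm / 2 = 37 mm = 3.7 cm
92,300 = 1.118 × 10⁻⁵ × 3.7 × N²
N² = 92,300 / (4.1366 × 10⁻⁵) = 2,231,301,069
N ≈ √2,231,301,069 ≈ 47,236.6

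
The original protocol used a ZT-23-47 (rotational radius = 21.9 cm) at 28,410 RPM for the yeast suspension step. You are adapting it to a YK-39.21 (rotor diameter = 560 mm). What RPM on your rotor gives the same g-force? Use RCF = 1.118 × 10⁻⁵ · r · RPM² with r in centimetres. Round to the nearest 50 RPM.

RCF_original = 1.118 × 10⁻⁵ × 21.9 × (28410)² = 1.118 × 10⁻⁵ × 21.9 × 807,128,100 ≈ 197,618.9 × g
Your rotor: r = 560 mm / 2 = 280 mm = 28 cm
197,618.9 = 1.118 × 10⁻⁵ × 28 × N²
N² = 197,618.9 / (31.304 × 10⁻⁵) = 631,289,612
N ≈ √631,289,612 ≈ 25,125.5

25150 RPM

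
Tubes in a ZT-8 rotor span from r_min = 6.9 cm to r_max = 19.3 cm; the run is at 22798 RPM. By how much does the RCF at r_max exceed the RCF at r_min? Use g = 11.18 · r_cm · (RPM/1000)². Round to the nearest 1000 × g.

72000 ×g

ΔRCF = 11.18 × (r_max − r_min) × (N/1000)² = 11.18 × 12.4 × 519.748804 ≈ 72,053.8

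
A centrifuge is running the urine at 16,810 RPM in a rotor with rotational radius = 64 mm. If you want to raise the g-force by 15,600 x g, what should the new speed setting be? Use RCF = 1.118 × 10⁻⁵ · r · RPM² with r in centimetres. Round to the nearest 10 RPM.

r = 64 mm = 6.4 cm
Current RCF = 1.118 × 10⁻⁵ × 6.4 × (16810)² = 1.118 × 10⁻⁵ × 6.4 × 282,576,100 ≈ 20,218.9 × g
Target RCF = 20,218.9 + 15,600 = 35,818.9 × g
N² = 35,818.9 / (7.1552 × 10⁻⁵) = 500,599,564
N ≈ √500,599,564 ≈ 22,374.1

≈ 22370 RPM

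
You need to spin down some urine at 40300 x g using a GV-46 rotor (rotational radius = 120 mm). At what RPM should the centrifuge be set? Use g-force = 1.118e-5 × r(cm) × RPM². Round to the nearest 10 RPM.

17330 RPM

r = 120 mm = 12.0 cm
40,300 = 1.118 × 10⁻⁵ × 12 × N²
N² = 40,300 / (13.416 × 10⁻⁵) = 300,387,597
N ≈ √300,387,597 ≈ 17,331.7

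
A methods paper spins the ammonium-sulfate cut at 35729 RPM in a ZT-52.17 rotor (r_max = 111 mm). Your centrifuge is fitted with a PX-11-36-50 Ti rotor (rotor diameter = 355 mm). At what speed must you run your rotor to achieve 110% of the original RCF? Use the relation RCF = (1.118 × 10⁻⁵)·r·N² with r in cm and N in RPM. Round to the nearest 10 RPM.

Original rotor: r = 111 mm = 11.1 cm
RCF = 1.118 × 10⁻⁵ × r × N²
RCF_original = 1.118 × 10⁻⁵ × 11.1 × (35729)² = 1.118 × 10⁻⁵ × 11.1 × 1,276,561,441 ≈ 158,418.7 × g
Target RCF = 1.1 × 158,418.7 ≈ 174,260.6 × g
Your rotor: r = 355 mm / 2 = 177.5 mm = 17.75 cm
174,260.6 = 1.118 × 10⁻⁵ × 17.75 × N²
N² = 174,260.6 / (19.8445 × 10⁻⁵) = 878,130,464
N ≈ √878,130,464 ≈ 29,633.3

29630 RPM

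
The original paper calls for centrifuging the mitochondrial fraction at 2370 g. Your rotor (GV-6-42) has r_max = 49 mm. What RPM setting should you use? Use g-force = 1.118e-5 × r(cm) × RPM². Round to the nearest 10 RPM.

N ≈ 6580 RPM

r = 49 mm = 4.9 cm
2,370 = 1.118 × 10⁻⁵ × 4.9 × N²
N² = 2,370 / (5.4782 × 10⁻⁵) = 43,262,385
N ≈ √43,262,385 ≈ 6,577.4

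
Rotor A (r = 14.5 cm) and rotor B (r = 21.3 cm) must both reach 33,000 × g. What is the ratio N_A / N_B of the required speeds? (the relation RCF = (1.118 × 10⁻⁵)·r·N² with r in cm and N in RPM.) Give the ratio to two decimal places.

At fixed RCF, N ∝ 1/√r, so N_A/N_B = √(r_B/r_A) = √(21.3/14.5) = √1.468966 = 1.2120.

1.21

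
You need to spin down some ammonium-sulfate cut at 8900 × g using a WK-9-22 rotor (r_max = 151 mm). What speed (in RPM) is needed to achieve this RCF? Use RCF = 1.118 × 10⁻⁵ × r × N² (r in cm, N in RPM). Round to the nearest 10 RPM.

r = 151 mm = 15.1 cm
8,900 = 1.118 × 10⁻⁵ × 15.1 × N²
N² = 8,900 / (16.8818 × 10⁻⁵) = 52,719,497
N ≈ √52,719,497 ≈ 7,260.8

N ≈ 7260 RPM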